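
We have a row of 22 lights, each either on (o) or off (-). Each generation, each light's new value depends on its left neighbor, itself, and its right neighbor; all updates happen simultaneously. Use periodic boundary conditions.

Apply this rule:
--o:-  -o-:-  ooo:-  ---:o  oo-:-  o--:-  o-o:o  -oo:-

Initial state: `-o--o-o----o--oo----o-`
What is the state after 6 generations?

oooo-------ooooo----oo

-----o--oo-------oo---
oooo-------ooooo----oo
-----ooooo-------oo---
oooo-------ooooo----oo  (repeats generation 2; period 2)
generation 6: oooo-------ooooo----oo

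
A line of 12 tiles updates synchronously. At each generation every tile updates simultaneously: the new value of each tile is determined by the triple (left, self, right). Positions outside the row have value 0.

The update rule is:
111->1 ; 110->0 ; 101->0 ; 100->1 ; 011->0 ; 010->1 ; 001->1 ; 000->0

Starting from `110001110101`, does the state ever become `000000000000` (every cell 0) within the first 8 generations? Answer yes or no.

no

001010100101
011010111101
100010011001
110111100111
000011011010
000100000011
001110000100
010101001110
generation 8 is 010101001110, still not uniform 0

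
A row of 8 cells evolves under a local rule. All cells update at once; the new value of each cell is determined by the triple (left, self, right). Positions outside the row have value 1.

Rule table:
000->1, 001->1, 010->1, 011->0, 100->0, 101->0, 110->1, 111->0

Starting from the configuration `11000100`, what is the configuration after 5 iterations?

01011101

01011101
01000100
01011101  (repeats iteration 1; period 2)
iteration 5: 01011101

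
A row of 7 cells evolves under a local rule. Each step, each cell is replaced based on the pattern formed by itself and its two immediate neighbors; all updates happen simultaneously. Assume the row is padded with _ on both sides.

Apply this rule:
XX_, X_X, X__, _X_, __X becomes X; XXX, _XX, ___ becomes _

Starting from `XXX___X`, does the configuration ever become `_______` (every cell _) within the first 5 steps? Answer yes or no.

no

__XX_XX
_X_XX_X
XXX_XXX
__XX__X
_X_XXXX
step 5 is _X_XXXX, still not uniform _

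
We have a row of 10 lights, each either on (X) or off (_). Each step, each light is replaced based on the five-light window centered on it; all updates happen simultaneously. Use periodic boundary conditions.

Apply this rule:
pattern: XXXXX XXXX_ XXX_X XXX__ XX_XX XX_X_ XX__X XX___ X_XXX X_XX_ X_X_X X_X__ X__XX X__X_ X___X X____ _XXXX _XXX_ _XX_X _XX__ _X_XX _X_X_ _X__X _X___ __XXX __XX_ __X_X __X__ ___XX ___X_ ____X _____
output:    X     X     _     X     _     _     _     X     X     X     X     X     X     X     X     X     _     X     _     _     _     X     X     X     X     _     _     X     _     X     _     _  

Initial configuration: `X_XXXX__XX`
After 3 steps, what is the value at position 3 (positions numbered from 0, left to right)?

X

__X_XX_XXX
_X__X__XXX
_XXXXXXXX_
position 3 holds X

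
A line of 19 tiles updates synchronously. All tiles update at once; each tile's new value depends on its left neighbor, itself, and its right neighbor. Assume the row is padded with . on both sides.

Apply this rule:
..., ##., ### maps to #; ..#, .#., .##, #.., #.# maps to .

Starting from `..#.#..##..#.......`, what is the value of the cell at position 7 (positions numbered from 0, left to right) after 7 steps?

#.......#....######
..#####...##..#####
#..####.#..#...####
....###......#..###
###..##.####.....##
.##...#..###.###..#
..#.#.....##..##...
position 7 holds .

.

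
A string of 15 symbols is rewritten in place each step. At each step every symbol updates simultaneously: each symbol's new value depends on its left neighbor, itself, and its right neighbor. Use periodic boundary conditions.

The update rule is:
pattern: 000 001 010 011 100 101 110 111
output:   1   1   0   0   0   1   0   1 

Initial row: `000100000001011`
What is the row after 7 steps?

step 1: 011001111110100
step 2: 100010111101001
step 3: 001101011010010
step 4: 110010100100100
step 5: 000101001001001
step 6: 011010010010010
step 7: 100100100100100

100100100100100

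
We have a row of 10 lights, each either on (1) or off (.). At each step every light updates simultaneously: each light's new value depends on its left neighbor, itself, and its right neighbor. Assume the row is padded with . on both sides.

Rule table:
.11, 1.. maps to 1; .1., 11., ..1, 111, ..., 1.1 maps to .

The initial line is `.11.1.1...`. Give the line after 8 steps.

........1.

step 1: .1.....1..
step 2: ..1.....1.
step 3: ...1.....1
step 4: ....1.....
step 5: .....1....
step 6: ......1...
step 7: .......1..
step 8: ........1.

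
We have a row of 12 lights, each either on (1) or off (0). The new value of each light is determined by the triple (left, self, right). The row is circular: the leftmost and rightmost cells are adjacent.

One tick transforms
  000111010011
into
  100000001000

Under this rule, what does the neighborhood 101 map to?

0

At position 6 the neighborhood is 101; the next row has 0 there.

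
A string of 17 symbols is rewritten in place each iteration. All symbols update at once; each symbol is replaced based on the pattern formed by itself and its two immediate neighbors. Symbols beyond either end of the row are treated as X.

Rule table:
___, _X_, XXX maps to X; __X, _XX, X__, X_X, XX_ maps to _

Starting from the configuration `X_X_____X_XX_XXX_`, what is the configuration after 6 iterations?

__X_XXX_X_____X__
__X__X__X_XXX_X__
__X__X__X__X__X__
__X__X__X__X__X__  (fixed point — unchanged through iteration 6)

__X__X__X__X__X__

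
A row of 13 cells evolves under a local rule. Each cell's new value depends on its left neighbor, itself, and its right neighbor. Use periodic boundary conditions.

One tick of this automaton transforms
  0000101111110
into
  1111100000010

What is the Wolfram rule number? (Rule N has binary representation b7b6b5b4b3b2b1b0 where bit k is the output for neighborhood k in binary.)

position 7: 111 → 0  (bit 7 = 0)
position 11: 110 → 1  (bit 6 = 1)
position 5: 101 → 0  (bit 5 = 0)
position 12: 100 → 0  (bit 4 = 0)
position 6: 011 → 0  (bit 3 = 0)
position 4: 010 → 1  (bit 2 = 1)
position 3: 001 → 1  (bit 1 = 1)
position 0: 000 → 1  (bit 0 = 1)
bits b7..b0 = 01000111 = 71

71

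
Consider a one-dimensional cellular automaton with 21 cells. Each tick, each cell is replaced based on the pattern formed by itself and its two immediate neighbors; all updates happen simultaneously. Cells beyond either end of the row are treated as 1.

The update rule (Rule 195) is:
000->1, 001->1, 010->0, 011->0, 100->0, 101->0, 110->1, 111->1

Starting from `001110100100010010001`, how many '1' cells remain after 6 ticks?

010110001001100100110
000010110010101001010
011100010100000010000
001101100001111100111
010100101110111101011
000001000110011100001
count of 1: 7

7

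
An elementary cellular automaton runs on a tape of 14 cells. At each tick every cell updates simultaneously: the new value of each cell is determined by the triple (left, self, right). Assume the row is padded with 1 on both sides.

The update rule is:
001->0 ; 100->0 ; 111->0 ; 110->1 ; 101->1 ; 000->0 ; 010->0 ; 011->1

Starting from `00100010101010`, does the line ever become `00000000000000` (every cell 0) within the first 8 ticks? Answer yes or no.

00000001010101
00000000101011
00000000010110
00000000001111
00000000001000
00000000000000
all cells are 0 at tick 6

yes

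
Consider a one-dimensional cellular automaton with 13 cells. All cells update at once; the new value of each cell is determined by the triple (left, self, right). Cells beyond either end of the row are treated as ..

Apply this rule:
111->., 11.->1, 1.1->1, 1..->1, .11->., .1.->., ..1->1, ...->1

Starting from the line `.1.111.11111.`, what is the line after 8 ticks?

tick 1: 1.1..11....11
tick 2: .1.11.11111.1
tick 3: 1.1.11....11.
tick 4: .1.1.11111.11
tick 5: 1.1.1....11.1
tick 6: .1.1.1111.11.
tick 7: 1.1.1...11.11
tick 8: .1.1.111.11.1

.1.1.111.11.1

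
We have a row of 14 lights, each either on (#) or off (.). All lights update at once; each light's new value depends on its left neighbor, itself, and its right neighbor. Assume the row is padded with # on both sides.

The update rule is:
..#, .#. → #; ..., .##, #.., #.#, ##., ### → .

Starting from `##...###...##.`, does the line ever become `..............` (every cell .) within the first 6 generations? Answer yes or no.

....#.....#...
...##....##..#
..#.....#...#.
.##....##..##.
......#...#...
.....##..##..#
generation 6 is .....##..##..#, still not uniform .

no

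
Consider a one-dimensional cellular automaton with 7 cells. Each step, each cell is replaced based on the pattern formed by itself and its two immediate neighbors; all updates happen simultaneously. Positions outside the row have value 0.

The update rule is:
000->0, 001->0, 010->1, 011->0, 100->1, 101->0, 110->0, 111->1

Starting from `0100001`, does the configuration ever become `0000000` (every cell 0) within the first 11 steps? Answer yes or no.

0110001
0001001
0001101
0000001
0000001  (fixed point — unchanged through step 11)
step 11 is 0000001, still not uniform 0

no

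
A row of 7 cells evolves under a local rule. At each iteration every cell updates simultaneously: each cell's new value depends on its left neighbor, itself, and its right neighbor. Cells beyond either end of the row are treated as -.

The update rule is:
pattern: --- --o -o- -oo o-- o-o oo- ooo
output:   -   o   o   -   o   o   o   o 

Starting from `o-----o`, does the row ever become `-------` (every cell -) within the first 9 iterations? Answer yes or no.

oo---oo
-oo-o-o
o-ooooo
oo-oooo
-oo-ooo
o-oo-oo
oo-oo-o
-oo-ooo  (repeats iteration 5; period 3)
iteration 9: o-oo-oo
iteration 9 is o-oo-oo, still not uniform -

no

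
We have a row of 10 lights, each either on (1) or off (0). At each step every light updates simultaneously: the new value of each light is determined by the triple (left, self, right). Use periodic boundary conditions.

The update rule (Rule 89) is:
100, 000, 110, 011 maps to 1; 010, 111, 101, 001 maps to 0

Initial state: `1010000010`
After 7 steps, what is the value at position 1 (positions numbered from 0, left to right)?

0001111000
1101001111
0100101000
0010000111
1001110101
1101010001
0100001101
position 1 holds 1

1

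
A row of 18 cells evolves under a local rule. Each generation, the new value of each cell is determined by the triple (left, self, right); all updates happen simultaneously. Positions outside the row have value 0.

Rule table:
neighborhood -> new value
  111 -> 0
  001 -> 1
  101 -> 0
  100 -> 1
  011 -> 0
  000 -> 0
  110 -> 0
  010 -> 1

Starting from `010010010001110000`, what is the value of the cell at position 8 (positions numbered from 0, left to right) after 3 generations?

0

generation 1: 111111111010001000
generation 2: 000000000011011100
generation 3: 000000000100000010
position 8 holds 0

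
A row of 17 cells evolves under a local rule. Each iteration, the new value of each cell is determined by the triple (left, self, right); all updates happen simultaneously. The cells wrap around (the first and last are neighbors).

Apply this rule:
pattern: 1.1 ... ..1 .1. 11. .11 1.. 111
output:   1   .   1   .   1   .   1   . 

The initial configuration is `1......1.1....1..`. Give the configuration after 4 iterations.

.11.11.1.1.1.11.1

.1....1.1.1..1.11
1.1..1.1.1.11.1.1
11.11.1.1.1.11.1.
.11.11.1.1.1.11.1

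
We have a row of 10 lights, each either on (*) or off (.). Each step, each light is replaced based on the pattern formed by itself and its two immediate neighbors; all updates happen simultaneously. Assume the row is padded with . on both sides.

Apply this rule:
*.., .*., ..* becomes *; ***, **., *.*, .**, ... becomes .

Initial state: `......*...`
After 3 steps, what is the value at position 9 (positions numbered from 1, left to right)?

.....***..
....*...*.
...***.***
position 9 holds *

*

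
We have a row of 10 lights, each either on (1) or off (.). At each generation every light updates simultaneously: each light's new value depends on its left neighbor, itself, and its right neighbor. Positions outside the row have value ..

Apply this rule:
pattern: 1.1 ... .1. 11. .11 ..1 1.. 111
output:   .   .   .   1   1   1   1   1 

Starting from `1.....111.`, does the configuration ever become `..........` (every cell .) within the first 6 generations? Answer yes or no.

no

.1...11111
1.1.111111
....111111
...1111111
..11111111
.111111111
generation 6 is .111111111, still not uniform .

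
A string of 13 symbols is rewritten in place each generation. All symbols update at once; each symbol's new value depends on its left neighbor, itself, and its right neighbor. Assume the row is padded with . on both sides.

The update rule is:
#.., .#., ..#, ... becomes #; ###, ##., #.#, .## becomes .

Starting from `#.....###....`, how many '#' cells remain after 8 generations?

generation 1: ######...####
generation 2: ......###....
generation 3: ######...####  (repeats generation 1; period 2)
generation 8: ......###....
count of #: 3

3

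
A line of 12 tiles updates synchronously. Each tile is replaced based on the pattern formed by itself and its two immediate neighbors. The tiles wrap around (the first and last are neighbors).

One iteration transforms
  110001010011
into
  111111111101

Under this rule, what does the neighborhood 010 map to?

At position 5 the neighborhood is 010; the next row has 1 there.

1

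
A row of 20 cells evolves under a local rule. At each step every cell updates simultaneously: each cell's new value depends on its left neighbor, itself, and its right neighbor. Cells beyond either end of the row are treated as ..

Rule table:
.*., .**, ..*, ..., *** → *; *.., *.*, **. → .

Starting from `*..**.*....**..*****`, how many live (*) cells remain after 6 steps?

*.**..*.****..*****.
*.*..**.***..*****..
*.*.**..**..*****..*
*.*.*..**..*****..**
*.*.*.**..*****..**.
*.*.*.*..*****..**..
count of *: 11

11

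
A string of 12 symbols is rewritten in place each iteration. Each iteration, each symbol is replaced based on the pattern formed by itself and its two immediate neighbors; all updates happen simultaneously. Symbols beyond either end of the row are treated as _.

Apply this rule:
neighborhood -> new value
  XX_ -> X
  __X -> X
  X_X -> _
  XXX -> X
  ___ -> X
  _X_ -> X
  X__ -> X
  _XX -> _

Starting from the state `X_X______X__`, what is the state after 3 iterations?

X_XXXXXXXXXX
X__XXXXXXXXX
XXX_XXXXXXXX

XXX_XXXXXXXX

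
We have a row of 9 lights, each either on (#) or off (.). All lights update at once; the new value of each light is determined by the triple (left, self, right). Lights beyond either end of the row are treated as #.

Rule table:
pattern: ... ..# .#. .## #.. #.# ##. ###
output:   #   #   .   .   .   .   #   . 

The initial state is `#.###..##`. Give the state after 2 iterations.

iteration 1: #...#.#..
iteration 2: #.##....#

#.##....#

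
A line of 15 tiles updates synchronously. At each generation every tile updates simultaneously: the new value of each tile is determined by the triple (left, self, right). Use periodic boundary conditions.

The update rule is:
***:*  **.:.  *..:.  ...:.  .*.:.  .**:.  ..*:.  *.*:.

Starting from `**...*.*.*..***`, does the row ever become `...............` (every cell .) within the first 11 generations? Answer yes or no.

generation 1: *............**
generation 2: ..............*
generation 3: ...............
all cells are . at generation 3

yes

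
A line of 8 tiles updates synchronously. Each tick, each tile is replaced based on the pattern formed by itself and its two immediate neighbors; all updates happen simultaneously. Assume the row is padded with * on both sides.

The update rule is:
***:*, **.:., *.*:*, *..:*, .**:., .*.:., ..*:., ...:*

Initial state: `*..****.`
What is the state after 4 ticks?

*.*..*..

.*..**.*
*.*...*.
.*.**..*
*.*..*..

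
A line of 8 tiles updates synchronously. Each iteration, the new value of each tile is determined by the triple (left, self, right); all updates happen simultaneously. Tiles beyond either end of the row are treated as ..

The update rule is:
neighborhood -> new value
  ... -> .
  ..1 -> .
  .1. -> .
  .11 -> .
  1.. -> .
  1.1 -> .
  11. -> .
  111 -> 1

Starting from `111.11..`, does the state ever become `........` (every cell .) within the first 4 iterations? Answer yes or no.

.1......
........
all cells are . at iteration 2

yes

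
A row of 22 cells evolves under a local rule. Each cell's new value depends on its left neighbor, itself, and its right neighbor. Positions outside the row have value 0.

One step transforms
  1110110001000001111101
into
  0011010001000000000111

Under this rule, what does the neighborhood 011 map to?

At position 0 the neighborhood is 011; the next row has 0 there.

0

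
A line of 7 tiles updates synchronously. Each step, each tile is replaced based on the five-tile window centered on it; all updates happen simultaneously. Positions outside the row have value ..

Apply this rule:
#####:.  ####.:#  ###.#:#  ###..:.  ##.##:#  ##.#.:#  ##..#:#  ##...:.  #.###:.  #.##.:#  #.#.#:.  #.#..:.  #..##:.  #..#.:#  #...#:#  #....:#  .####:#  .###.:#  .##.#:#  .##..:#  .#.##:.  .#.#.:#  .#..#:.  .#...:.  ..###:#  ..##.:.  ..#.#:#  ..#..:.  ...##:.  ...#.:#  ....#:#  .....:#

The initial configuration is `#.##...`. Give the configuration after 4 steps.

#.##.##
#.#####
#..#.#.
..###..

..###..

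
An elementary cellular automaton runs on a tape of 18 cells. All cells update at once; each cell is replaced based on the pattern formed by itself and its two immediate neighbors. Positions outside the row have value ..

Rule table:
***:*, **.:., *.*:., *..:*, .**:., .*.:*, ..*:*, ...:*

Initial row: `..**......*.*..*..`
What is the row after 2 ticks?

..**.*****...****.

**..*******.******
..**.*****...****.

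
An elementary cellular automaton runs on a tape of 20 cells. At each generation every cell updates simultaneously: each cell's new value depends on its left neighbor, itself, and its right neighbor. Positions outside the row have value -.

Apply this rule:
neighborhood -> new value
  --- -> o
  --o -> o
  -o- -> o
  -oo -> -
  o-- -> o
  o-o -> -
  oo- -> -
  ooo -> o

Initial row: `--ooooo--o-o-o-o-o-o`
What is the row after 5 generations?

o-oooooooo-ooo-o-o-o

generation 1: oo-ooo-ooo-o-o-o-o-o
generation 2: ----o---o--o-o-o-o-o
generation 3: oooooooooooo-o-o-o-o
generation 4: -oooooooooo--o-o-o-o
generation 5: o-oooooooo-ooo-o-o-o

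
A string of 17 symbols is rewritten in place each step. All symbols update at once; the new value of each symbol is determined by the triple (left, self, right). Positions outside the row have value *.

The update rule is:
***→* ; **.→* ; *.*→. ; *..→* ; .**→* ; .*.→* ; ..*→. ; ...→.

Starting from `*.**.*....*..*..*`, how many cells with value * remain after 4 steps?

step 1: *.**.**...**.**.*
step 2: *.**.***..**.**.*
step 3: *.**.****.**.**.*
step 4: *.**.****.**.**.*
count of *: 12

12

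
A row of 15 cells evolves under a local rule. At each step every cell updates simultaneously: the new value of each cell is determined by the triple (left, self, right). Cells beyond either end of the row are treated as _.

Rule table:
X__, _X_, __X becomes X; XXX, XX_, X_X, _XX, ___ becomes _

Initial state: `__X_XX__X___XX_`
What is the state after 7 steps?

step 1: _XX___XXXX_X__X
step 2: X__X_X_____XXXX
step 3: XXXX_XX___X____
step 4: _______X_XXX___
step 5: ______XX____X__
step 6: _____X__X__XXX_
step 7: ____XXXXXXX___X

____XXXXXXX___X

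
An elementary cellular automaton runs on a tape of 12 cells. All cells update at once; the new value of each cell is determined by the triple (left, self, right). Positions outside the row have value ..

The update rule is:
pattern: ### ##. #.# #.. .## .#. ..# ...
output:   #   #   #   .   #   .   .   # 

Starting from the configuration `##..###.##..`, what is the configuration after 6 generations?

##..######.#
##..#######.
##..#######.  (fixed point — unchanged through generation 6)

##..#######.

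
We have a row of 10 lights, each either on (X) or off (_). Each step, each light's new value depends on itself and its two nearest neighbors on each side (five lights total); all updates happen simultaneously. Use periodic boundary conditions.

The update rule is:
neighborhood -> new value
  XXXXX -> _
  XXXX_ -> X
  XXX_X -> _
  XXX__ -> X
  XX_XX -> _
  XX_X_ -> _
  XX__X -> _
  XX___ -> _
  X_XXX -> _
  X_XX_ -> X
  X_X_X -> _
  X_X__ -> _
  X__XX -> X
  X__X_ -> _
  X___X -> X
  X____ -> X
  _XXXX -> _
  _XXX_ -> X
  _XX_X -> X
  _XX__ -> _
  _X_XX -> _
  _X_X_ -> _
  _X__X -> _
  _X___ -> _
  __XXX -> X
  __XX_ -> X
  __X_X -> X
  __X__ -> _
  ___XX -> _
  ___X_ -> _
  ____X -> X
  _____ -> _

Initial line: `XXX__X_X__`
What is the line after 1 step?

XXX__X___X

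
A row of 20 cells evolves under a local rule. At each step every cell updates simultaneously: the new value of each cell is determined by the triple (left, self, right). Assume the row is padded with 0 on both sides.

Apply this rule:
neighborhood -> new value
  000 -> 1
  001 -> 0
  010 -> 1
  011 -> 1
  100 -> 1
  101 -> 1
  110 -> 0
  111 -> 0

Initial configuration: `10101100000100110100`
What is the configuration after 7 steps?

11111011110110101111
10000110001101111000
11110101101011000111
10001111011110110100
11101000110001101111
10011110101101011000
11010001111011110111

11010001111011110111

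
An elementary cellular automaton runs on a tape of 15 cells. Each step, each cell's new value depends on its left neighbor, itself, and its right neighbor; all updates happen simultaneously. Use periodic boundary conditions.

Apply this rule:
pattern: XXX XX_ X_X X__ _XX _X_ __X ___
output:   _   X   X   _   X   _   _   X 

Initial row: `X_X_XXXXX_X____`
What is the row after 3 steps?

X_X_XX_XXX__XX_

_X_XX___XX__XX_
__XXX_X_XX__XX_
X_X_XX_XXX__XX_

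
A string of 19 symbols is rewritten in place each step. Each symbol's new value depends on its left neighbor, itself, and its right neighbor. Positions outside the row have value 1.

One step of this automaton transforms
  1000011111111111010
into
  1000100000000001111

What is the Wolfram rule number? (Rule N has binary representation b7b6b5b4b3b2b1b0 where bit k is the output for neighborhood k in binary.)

position 6: 111 → 0  (bit 7 = 0)
position 0: 110 → 1  (bit 6 = 1)
position 16: 101 → 1  (bit 5 = 1)
position 1: 100 → 0  (bit 4 = 0)
position 5: 011 → 0  (bit 3 = 0)
position 17: 010 → 1  (bit 2 = 1)
position 4: 001 → 1  (bit 1 = 1)
position 2: 000 → 0  (bit 0 = 0)
bits b7..b0 = 01100110 = 102

102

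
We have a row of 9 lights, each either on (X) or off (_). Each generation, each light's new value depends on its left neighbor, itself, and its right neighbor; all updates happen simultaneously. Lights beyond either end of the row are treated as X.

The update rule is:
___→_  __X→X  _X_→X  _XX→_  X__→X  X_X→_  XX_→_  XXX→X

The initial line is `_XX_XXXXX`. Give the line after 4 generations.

_X___XX_X

generation 1: _____XXXX
generation 2: X___X_XXX
generation 3: _X_XX__XX
generation 4: _X___XX_X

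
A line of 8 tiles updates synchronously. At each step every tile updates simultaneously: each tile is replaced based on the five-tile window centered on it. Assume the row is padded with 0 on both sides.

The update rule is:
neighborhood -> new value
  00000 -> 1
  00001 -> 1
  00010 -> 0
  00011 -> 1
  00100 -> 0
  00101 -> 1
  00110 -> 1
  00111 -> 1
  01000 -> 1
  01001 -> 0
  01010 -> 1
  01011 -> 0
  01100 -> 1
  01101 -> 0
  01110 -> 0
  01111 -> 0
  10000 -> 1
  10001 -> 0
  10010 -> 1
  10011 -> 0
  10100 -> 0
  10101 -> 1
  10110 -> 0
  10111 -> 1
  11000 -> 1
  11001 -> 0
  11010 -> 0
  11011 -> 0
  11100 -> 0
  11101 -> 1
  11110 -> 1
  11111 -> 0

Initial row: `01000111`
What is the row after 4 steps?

00101100
10100111
11000100
11100011

11100011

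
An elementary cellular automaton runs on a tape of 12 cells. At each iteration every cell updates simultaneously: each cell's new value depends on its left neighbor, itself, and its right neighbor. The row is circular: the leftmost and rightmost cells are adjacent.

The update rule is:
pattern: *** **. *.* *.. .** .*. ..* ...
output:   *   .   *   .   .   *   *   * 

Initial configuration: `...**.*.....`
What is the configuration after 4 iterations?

iteration 1: ***..**.****
iteration 2: **..*..*.***
iteration 3: *..**.***.**
iteration 4: ..*..*.*.*.*

..*..*.*.*.*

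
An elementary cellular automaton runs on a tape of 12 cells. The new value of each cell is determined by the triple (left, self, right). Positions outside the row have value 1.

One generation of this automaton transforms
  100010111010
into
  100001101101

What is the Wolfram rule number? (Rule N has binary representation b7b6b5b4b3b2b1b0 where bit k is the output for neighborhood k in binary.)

104

position 7: 111 → 0  (bit 7 = 0)
position 0: 110 → 1  (bit 6 = 1)
position 5: 101 → 1  (bit 5 = 1)
position 1: 100 → 0  (bit 4 = 0)
position 6: 011 → 1  (bit 3 = 1)
position 4: 010 → 0  (bit 2 = 0)
position 3: 001 → 0  (bit 1 = 0)
position 2: 000 → 0  (bit 0 = 0)
bits b7..b0 = 01101000 = 104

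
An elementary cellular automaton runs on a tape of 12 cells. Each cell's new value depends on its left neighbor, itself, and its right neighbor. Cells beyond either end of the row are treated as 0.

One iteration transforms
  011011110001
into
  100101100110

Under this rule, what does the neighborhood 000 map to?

1

At position 9 the neighborhood is 000; the next row has 1 there.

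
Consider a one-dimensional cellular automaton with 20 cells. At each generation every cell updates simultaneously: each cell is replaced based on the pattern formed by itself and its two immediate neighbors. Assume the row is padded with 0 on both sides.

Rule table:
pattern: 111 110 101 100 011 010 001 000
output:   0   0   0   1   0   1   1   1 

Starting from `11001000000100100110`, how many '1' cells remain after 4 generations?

generation 1: 00111111111111111001
generation 2: 11000000000000000111
generation 3: 00111111111111111000
generation 4: 11000000000000000111
count of 1: 5

5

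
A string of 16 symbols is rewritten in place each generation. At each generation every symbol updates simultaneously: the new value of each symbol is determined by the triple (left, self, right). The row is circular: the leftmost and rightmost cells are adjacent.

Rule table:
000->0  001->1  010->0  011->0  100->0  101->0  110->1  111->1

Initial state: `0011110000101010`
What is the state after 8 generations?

0101110001000000
1000110010000000
0001010100000001
0010000000000010
0100000000000100
1000000000001000
0000000000010001
0000000000100010

0000000000100010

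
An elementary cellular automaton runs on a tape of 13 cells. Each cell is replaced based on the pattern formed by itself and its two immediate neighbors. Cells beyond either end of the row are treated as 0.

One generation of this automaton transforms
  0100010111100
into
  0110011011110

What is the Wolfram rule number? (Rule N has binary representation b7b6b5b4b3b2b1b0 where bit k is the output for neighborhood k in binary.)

244

position 8: 111 → 1  (bit 7 = 1)
position 10: 110 → 1  (bit 6 = 1)
position 6: 101 → 1  (bit 5 = 1)
position 2: 100 → 1  (bit 4 = 1)
position 7: 011 → 0  (bit 3 = 0)
position 1: 010 → 1  (bit 2 = 1)
position 0: 001 → 0  (bit 1 = 0)
position 3: 000 → 0  (bit 0 = 0)
bits b7..b0 = 11110100 = 244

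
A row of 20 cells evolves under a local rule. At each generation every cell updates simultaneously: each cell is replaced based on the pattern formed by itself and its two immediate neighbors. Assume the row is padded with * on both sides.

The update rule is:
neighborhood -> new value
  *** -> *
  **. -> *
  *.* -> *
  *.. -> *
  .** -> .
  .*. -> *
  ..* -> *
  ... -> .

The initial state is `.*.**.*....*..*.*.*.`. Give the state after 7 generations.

***.****..**********
****.*****.*********
*****.*****.********
******.*****.*******
*******.*****.******
********.*****.*****
*********.*****.****

*********.*****.****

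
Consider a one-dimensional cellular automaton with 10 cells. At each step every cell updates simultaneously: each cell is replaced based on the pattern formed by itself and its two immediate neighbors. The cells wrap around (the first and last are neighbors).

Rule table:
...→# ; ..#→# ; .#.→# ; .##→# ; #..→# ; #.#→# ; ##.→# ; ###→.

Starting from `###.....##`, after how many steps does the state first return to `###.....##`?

..#######.
###.....##

2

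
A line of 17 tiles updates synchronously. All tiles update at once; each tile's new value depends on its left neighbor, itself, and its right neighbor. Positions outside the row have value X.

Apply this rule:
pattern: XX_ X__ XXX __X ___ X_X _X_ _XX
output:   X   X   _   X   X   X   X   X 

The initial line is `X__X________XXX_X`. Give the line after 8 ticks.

____________XXX__

tick 1: XXXXXXXXXXXXX_XXX
tick 2: ____________XXX__
tick 3: XXXXXXXXXXXXX_XXX  (repeats tick 1; period 2)
tick 8: ____________XXX__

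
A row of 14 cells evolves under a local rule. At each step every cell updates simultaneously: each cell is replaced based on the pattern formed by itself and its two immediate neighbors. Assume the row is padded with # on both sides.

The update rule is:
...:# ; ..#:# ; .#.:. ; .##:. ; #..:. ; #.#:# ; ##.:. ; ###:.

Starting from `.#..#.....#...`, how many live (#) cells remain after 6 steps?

step 1: #..#..####..##
step 2: ..#..#.....#..
step 3: .#..#..####..#
step 4: #..#..#.....#.
step 5: ..#..#..####.#
step 6: .#..#..#....#.
count of #: 4

4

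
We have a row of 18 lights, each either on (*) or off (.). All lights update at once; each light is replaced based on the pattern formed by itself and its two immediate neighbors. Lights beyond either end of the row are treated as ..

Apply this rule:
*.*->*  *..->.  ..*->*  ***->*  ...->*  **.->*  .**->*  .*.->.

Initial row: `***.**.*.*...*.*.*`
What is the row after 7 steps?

*****************.

step 1: *******.*..**.*.*.
step 2: ********..****.*..
step 3: ********.******..*
step 4: ***************.*.
step 5: ****************..
step 6: ****************.*
step 7: *****************.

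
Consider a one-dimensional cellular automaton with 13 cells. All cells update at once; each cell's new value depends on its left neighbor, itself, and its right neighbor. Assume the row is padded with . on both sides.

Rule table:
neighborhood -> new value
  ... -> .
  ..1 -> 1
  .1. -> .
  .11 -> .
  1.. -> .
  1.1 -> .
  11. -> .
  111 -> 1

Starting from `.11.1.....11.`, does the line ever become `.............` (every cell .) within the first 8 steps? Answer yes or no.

no

step 1: 1........1...
step 2: ........1....
step 3: .......1.....
step 4: ......1......
step 5: .....1.......
step 6: ....1........
step 7: ...1.........
step 8: ..1..........
step 8 is ..1.........., still not uniform .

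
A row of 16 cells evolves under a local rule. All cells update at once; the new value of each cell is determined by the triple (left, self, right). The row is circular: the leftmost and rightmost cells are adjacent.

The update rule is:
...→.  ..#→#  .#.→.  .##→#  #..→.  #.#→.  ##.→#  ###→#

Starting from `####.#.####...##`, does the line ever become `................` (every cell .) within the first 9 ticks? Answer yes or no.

no

####...####..###
####..#####.####
####.######.####
####.######.####  (fixed point — unchanged through tick 9)
tick 9 is ####.######.####, still not uniform .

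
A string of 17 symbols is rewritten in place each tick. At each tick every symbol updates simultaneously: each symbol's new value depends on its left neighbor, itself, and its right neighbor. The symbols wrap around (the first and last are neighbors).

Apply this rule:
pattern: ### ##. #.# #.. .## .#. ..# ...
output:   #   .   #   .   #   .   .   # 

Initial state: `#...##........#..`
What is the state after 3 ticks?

tick 1: ..#.#..######....
tick 2: #..#...#####..###
tick 3: .....#.####...###

.....#.####...###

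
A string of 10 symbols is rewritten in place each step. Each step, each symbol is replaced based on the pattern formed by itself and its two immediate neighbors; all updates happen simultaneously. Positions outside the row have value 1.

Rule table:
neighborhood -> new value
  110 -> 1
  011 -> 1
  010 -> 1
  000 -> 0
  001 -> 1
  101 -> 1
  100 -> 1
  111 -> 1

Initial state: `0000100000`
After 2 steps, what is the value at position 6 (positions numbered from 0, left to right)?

1

1001110001
1111111011
position 6 holds 1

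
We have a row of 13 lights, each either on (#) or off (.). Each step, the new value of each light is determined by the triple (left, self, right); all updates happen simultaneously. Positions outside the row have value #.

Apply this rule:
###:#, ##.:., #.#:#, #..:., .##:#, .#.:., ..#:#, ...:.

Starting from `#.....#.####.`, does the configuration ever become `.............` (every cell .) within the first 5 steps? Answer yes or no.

.....#.####.#
....#.####.##
...#.####.###
..#.####.####
.#.####.#####
step 5 is .#.####.#####, still not uniform .

no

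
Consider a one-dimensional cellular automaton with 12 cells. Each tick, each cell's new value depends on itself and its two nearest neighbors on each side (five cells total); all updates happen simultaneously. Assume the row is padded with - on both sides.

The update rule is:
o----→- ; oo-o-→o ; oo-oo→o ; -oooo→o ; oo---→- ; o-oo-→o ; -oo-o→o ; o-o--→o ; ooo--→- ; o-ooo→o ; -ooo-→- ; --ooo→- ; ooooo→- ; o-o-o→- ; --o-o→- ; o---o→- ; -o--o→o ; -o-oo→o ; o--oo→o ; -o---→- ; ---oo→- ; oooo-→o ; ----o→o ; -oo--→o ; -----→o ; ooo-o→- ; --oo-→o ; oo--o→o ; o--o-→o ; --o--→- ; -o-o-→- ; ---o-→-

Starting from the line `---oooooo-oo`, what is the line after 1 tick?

oo--o--o-ooo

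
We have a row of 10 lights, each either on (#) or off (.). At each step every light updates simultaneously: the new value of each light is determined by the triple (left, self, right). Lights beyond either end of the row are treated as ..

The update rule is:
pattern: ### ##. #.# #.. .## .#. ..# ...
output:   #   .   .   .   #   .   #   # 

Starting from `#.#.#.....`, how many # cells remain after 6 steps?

6

step 1: ......####
step 2: #########.
step 3: ########..
step 4: #######..#
step 5: ######..#.
step 6: #####..#..
count of #: 6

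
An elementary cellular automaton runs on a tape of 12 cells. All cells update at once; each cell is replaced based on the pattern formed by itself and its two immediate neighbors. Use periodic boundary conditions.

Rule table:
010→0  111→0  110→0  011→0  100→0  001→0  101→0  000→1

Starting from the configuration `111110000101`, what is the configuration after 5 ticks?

000000110000

000000110000
111110000111
000000110000  (repeats tick 1; period 2)
tick 5: 000000110000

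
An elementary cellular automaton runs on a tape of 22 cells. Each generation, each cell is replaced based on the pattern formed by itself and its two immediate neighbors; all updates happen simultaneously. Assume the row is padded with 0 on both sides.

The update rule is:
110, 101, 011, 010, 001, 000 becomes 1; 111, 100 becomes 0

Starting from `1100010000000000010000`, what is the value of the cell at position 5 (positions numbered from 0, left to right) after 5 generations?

1

1101110111111111110111
1111011100000000011101
1001110101111111110111
1011011111000000011101
1111110001011111110111
position 5 holds 1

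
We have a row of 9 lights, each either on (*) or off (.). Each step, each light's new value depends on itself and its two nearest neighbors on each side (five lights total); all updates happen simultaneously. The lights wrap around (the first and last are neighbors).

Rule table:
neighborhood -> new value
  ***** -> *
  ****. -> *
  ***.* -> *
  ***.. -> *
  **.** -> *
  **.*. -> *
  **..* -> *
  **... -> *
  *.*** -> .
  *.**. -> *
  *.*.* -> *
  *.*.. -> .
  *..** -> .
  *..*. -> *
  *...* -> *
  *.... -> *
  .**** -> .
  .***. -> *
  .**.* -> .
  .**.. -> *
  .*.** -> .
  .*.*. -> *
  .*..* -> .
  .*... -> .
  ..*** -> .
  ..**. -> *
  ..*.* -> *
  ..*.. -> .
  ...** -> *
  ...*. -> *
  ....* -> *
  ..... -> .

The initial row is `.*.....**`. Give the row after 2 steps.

..**..***

*..*.***.
..**..***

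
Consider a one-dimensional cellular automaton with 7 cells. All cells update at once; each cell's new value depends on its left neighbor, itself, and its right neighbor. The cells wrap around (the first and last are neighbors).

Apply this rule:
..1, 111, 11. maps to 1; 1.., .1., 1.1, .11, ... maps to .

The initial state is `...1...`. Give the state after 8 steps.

..1....

step 1: ..1....
step 2: .1.....
step 3: 1......
step 4: ......1
step 5: .....1.
step 6: ....1..
step 7: ...1...  (repeats step 0; period 7)
step 8: ..1....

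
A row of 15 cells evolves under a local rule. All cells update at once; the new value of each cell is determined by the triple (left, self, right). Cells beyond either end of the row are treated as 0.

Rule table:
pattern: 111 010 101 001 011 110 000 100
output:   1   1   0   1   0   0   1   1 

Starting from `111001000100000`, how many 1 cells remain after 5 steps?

11

step 1: 010111111111111
step 2: 110011111111110
step 3: 001101111111101
step 4: 110000111111001
step 5: 001111011110111
count of 1: 11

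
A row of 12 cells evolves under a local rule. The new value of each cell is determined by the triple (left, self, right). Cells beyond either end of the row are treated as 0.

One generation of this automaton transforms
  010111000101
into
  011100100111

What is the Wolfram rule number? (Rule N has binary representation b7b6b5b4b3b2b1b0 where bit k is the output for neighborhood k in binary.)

position 4: 111 → 0  (bit 7 = 0)
position 5: 110 → 0  (bit 6 = 0)
position 2: 101 → 1  (bit 5 = 1)
position 6: 100 → 1  (bit 4 = 1)
position 3: 011 → 1  (bit 3 = 1)
position 1: 010 → 1  (bit 2 = 1)
position 0: 001 → 0  (bit 1 = 0)
position 7: 000 → 0  (bit 0 = 0)
bits b7..b0 = 00111100 = 60

60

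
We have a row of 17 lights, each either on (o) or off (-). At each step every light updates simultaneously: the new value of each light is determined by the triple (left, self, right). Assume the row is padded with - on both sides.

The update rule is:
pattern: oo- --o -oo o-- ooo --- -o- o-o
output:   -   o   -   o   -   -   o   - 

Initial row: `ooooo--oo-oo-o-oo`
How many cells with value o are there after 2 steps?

5

step 1: -----oo------o---
step 2: ----o--o----ooo--
count of o: 5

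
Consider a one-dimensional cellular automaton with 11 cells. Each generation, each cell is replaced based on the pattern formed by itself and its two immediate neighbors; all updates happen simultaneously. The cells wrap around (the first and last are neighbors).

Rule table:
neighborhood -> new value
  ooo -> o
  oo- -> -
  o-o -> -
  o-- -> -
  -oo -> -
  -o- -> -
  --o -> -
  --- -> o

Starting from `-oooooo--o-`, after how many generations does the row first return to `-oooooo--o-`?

--oooo-----
o--oo--oooo
--------ooo
-oooooo--o-

4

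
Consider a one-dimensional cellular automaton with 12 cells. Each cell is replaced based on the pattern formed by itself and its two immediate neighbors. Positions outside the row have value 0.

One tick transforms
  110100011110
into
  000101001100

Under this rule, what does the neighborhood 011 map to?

0

At position 0 the neighborhood is 011; the next row has 0 there.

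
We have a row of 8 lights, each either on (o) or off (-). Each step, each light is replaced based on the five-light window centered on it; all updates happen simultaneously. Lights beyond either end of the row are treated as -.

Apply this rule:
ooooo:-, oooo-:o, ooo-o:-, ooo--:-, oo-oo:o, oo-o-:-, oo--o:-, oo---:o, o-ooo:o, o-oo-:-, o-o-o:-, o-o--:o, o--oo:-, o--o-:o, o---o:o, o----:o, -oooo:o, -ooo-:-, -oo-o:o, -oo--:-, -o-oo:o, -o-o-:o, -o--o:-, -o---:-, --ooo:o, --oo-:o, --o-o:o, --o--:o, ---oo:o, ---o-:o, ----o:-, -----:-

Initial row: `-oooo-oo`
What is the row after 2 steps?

ooo--o-o

step 1: oooo-o--
step 2: ooo--o-o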